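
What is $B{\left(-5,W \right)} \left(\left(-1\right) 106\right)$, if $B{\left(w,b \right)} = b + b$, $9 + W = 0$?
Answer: $1908$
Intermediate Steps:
$W = -9$ ($W = -9 + 0 = -9$)
$B{\left(w,b \right)} = 2 b$
$B{\left(-5,W \right)} \left(\left(-1\right) 106\right) = 2 \left(-9\right) \left(\left(-1\right) 106\right) = \left(-18\right) \left(-106\right) = 1908$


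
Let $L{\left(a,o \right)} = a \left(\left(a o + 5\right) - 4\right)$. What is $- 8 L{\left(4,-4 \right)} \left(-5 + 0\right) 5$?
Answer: $-12000$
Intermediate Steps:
$L{\left(a,o \right)} = a \left(1 + a o\right)$ ($L{\left(a,o \right)} = a \left(\left(5 + a o\right) - 4\right) = a \left(1 + a o\right)$)
$- 8 L{\left(4,-4 \right)} \left(-5 + 0\right) 5 = - 8 \cdot 4 \left(1 + 4 \left(-4\right)\right) \left(-5 + 0\right) 5 = - 8 \cdot 4 \left(1 - 16\right) \left(\left(-5\right) 5\right) = - 8 \cdot 4 \left(-15\right) \left(-25\right) = \left(-8\right) \left(-60\right) \left(-25\right) = 480 \left(-25\right) = -12000$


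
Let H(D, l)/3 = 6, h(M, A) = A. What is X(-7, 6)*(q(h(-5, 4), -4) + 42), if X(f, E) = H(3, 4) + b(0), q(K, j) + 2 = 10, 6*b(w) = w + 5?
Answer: 2825/3 ≈ 941.67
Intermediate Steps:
H(D, l) = 18 (H(D, l) = 3*6 = 18)
b(w) = ⅚ + w/6 (b(w) = (w + 5)/6 = (5 + w)/6 = ⅚ + w/6)
q(K, j) = 8 (q(K, j) = -2 + 10 = 8)
X(f, E) = 113/6 (X(f, E) = 18 + (⅚ + (⅙)*0) = 18 + (⅚ + 0) = 18 + ⅚ = 113/6)
X(-7, 6)*(q(h(-5, 4), -4) + 42) = 113*(8 + 42)/6 = (113/6)*50 = 2825/3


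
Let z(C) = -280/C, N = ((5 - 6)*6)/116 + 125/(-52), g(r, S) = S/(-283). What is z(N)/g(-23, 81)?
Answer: -17070560/42849 ≈ -398.39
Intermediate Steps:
g(r, S) = -S/283 (g(r, S) = S*(-1/283) = -S/283)
N = -3703/1508 (N = -1*6*(1/116) + 125*(-1/52) = -6*1/116 - 125/52 = -3/58 - 125/52 = -3703/1508 ≈ -2.4556)
z(N)/g(-23, 81) = (-280/(-3703/1508))/((-1/283*81)) = (-280*(-1508/3703))/(-81/283) = (60320/529)*(-283/81) = -17070560/42849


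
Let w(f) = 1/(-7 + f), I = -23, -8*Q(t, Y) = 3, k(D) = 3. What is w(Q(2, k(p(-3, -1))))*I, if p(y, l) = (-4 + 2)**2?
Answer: 184/59 ≈ 3.1186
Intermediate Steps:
p(y, l) = 4 (p(y, l) = (-2)**2 = 4)
Q(t, Y) = -3/8 (Q(t, Y) = -1/8*3 = -3/8)
w(Q(2, k(p(-3, -1))))*I = -23/(-7 - 3/8) = -23/(-59/8) = -8/59*(-23) = 184/59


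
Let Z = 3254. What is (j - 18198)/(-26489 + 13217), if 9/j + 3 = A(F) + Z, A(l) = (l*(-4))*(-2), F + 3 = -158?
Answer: 11907555/8684312 ≈ 1.3712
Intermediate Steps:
F = -161 (F = -3 - 158 = -161)
A(l) = 8*l (A(l) = -4*l*(-2) = 8*l)
j = 9/1963 (j = 9/(-3 + (8*(-161) + 3254)) = 9/(-3 + (-1288 + 3254)) = 9/(-3 + 1966) = 9/1963 ≈ 0.0045848)
(j - 18198)/(-26489 + 13217) = (9/1963 - 18198)/(-26489 + 13217) = -35722665/1963/(-13272) = -35722665/1963*(-1/13272) = 11907555/8684312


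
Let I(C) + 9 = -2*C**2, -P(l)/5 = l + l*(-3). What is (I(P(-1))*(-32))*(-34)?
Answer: -227392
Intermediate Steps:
P(l) = 10*l (P(l) = -5*(l + l*(-3)) = -5*(l - 3*l) = -(-10)*l = 10*l)
I(C) = -9 - 2*C**2
(I(P(-1))*(-32))*(-34) = ((-9 - 2*(10*(-1))**2)*(-32))*(-34) = ((-9 - 2*(-10)**2)*(-32))*(-34) = ((-9 - 2*100)*(-32))*(-34) = ((-9 - 200)*(-32))*(-34) = -209*(-32)*(-34) = 6688*(-34) = -227392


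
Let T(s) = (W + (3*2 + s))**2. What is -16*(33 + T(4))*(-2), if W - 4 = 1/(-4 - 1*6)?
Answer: 180968/25 ≈ 7238.7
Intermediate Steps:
W = 39/10 (W = 4 + 1/(-4 - 1*6) = 4 + 1/(-4 - 6) = 4 + 1/(-10) = 4 - 1/10 = 39/10 ≈ 3.9000)
T(s) = (99/10 + s)**2 (T(s) = (39/10 + (3*2 + s))**2 = (39/10 + (6 + s))**2 = (99/10 + s)**2)
-16*(33 + T(4))*(-2) = -16*(33 + (99 + 10*4)**2/100)*(-2) = -16*(33 + (99 + 40)**2/100)*(-2) = -16*(33 + (1/100)*139**2)*(-2) = -16*(33 + (1/100)*19321)*(-2) = -16*(33 + 19321/100)*(-2) = -90484*(-2)/25 = -16*(-22621/50) = 180968/25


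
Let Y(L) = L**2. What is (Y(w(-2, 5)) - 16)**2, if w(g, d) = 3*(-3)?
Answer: 4225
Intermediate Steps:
w(g, d) = -9
(Y(w(-2, 5)) - 16)**2 = ((-9)**2 - 16)**2 = (81 - 16)**2 = 65**2 = 4225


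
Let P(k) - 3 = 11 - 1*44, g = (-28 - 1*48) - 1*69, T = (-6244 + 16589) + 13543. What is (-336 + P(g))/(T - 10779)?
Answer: -366/13109 ≈ -0.027920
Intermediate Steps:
T = 23888 (T = 10345 + 13543 = 23888)
g = -145 (g = (-28 - 48) - 69 = -76 - 69 = -145)
P(k) = -30 (P(k) = 3 + (11 - 1*44) = 3 + (11 - 44) = 3 - 33 = -30)
(-336 + P(g))/(T - 10779) = (-336 - 30)/(23888 - 10779) = -366/13109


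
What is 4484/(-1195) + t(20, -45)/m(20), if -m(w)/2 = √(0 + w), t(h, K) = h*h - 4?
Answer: -4484/1195 - 99*√5/5 ≈ -48.026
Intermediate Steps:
t(h, K) = -4 + h² (t(h, K) = h² - 4 = -4 + h²)
m(w) = -2*√w (m(w) = -2*√(0 + w) = -2*√w)
4484/(-1195) + t(20, -45)/m(20) = 4484/(-1195) + (-4 + 20²)/((-4*√5)) = 4484*(-1/1195) + (-4 + 400)/((-4*√5)) = -4484/1195 + 396/((-4*√5)) = -4484/1195 + 396*(-√5/20) = -4484/1195 - 99*√5/5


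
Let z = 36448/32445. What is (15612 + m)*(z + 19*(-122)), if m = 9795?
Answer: -212207908026/3605 ≈ -5.8865e+7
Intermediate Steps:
z = 36448/32445 (z = 36448*(1/32445) = 36448/32445 ≈ 1.1234)
(15612 + m)*(z + 19*(-122)) = (15612 + 9795)*(36448/32445 + 19*(-122)) = 25407*(36448/32445 - 2318) = 25407*(-75171062/32445) = -212207908026/3605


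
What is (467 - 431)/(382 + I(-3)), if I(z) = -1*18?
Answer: 9/91 ≈ 0.098901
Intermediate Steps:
I(z) = -18
(467 - 431)/(382 + I(-3)) = (467 - 431)/(382 - 18) = 36/364 = 36*(1/364) = 9/91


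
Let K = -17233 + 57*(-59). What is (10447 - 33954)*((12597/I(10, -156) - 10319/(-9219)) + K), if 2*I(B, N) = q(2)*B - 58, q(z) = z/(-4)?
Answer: 4549801640989/9219 ≈ 4.9352e+8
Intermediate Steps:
K = -20596 (K = -17233 - 3363 = -20596)
q(z) = -z/4 (q(z) = z*(-1/4) = -z/4)
I(B, N) = -29 - B/4 (I(B, N) = ((-1/4*2)*B - 58)/2 = (-B/2 - 58)/2 = (-58 - B/2)/2 = -29 - B/4)
(10447 - 33954)*((12597/I(10, -156) - 10319/(-9219)) + K) = (10447 - 33954)*((12597/(-29 - 1/4*10) - 10319/(-9219)) - 20596) = -23507*((12597/(-29 - 5/2) - 10319*(-1/9219)) - 20596) = -23507*((12597/(-63/2) + 10319/9219) - 20596) = -23507*((12597*(-2/63) + 10319/9219) - 20596) = -23507*((-8398/21 + 10319/9219) - 20596) = -23507*(-3676403/9219 - 20596) = -23507*(-193550927/9219) = 4549801640989/9219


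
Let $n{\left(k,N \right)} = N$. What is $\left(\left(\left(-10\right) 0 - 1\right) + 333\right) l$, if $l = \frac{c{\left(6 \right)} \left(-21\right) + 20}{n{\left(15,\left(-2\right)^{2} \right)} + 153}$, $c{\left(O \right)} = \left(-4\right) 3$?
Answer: $\frac{90304}{157} \approx 575.18$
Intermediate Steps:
$c{\left(O \right)} = -12$
$l = \frac{272}{157}$ ($l = \frac{\left(-12\right) \left(-21\right) + 20}{\left(-2\right)^{2} + 153} = \frac{252 + 20}{4 + 153} = \frac{272}{157} \approx 1.7325$)
$\left(\left(\left(-10\right) 0 - 1\right) + 333\right) l = \left(\left(\left(-10\right) 0 - 1\right) + 333\right) \frac{272}{157} = \left(\left(0 - 1\right) + 333\right) \frac{272}{157} = \left(-1 + 333\right) \frac{272}{157} = 332 \cdot \frac{272}{157} = \frac{90304}{157}$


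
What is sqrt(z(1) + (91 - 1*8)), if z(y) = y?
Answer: 2*sqrt(21) ≈ 9.1651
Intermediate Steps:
sqrt(z(1) + (91 - 1*8)) = sqrt(1 + (91 - 1*8)) = sqrt(1 + (91 - 8)) = sqrt(1 + 83) = sqrt(84) = 2*sqrt(21)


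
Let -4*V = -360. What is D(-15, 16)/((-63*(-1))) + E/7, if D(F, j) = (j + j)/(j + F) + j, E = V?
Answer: 286/21 ≈ 13.619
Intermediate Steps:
V = 90 (V = -1/4*(-360) = 90)
E = 90
D(F, j) = j + 2*j/(F + j) (D(F, j) = (2*j)/(F + j) + j = 2*j/(F + j) + j = j + 2*j/(F + j))
D(-15, 16)/((-63*(-1))) + E/7 = (16*(2 - 15 + 16)/(-15 + 16))/((-63*(-1))) + 90/7 = (16*3/1)/63 + 90*(1/7) = (16*1*3)*(1/63) + 90/7 = 48*(1/63) + 90/7 = 16/21 + 90/7 = 286/21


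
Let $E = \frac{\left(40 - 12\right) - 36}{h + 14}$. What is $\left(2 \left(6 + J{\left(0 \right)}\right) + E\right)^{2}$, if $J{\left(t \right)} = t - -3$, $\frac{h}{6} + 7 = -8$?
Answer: $\frac{118336}{361} \approx 327.8$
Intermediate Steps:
$h = -90$ ($h = -42 + 6 \left(-8\right) = -42 - 48 = -90$)
$J{\left(t \right)} = 3 + t$ ($J{\left(t \right)} = t + 3 = 3 + t$)
$E = \frac{2}{19}$ ($E = \frac{\left(40 - 12\right) - 36}{-90 + 14} = \frac{\left(40 - 12\right) - 36}{-76} = \left(28 - 36\right) \left(- \frac{1}{76}\right) = \left(-8\right) \left(- \frac{1}{76}\right) = \frac{2}{19} \approx 0.10526$)
$\left(2 \left(6 + J{\left(0 \right)}\right) + E\right)^{2} = \left(2 \left(6 + \left(3 + 0\right)\right) + \frac{2}{19}\right)^{2} = \left(2 \left(6 + 3\right) + \frac{2}{19}\right)^{2} = \left(2 \cdot 9 + \frac{2}{19}\right)^{2} = \left(18 + \frac{2}{19}\right)^{2} = \left(\frac{344}{19}\right)^{2} = \frac{118336}{361}$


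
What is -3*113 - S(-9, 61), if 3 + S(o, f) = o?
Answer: -327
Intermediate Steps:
S(o, f) = -3 + o
-3*113 - S(-9, 61) = -3*113 - (-3 - 9) = -339 - 1*(-12) = -339 + 12 = -327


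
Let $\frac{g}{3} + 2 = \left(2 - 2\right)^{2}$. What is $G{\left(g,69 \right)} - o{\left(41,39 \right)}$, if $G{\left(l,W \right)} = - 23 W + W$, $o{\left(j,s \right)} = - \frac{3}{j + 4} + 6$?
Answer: $- \frac{22859}{15} \approx -1523.9$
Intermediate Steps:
$o{\left(j,s \right)} = 6 - \frac{3}{4 + j}$ ($o{\left(j,s \right)} = - \frac{3}{4 + j} + 6 = 6 - \frac{3}{4 + j}$)
$g = -6$ ($g = -6 + 3 \left(2 - 2\right)^{2} = -6 + 3 \cdot 0^{2} = -6 + 3 \cdot 0 = -6 + 0 = -6$)
$G{\left(l,W \right)} = - 22 W$
$G{\left(g,69 \right)} - o{\left(41,39 \right)} = \left(-22\right) 69 - \frac{3 \left(7 + 2 \cdot 41\right)}{4 + 41} = -1518 - \frac{3 \left(7 + 82\right)}{45} = -1518 - 3 \cdot \frac{1}{45} \cdot 89 = -1518 - \frac{89}{15} = - \frac{22859}{15}$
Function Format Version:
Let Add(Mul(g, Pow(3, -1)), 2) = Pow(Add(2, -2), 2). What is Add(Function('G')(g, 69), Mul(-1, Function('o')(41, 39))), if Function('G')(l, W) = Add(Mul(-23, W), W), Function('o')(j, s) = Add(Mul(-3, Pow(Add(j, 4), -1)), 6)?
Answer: Rational(-22859, 15) ≈ -1523.9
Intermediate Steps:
Function('o')(j, s) = Add(6, Mul(-3, Pow(Add(4, j), -1))) (Function('o')(j, s) = Add(Mul(-3, Pow(Add(4, j), -1)), 6) = Add(6, Mul(-3, Pow(Add(4, j), -1))))
g = -6 (g = Add(-6, Mul(3, Pow(Add(2, -2), 2))) = Add(-6, Mul(3, Pow(0, 2))) = Add(-6, Mul(3, 0)) = Add(-6, 0) = -6)
Function('G')(l, W) = Mul(-22, W)
Add(Function('G')(g, 69), Mul(-1, Function('o')(41, 39))) = Add(Mul(-22, 69), Mul(-1, Mul(3, Pow(Add(4, 41), -1), Add(7, Mul(2, 41))))) = Add(-1518, Mul(-1, Mul(3, Pow(45, -1), Add(7, 82)))) = Add(-1518, Mul(-1, Mul(3, Rational(1, 45), 89))) = Add(-1518, Mul(-1, Rational(89, 15))) = Add(-1518, Rational(-89, 15)) = Rational(-22859, 15)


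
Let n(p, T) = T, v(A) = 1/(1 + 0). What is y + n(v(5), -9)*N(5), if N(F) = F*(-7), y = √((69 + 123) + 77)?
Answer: 315 + √269 ≈ 331.40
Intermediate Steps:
v(A) = 1 (v(A) = 1/1 = 1)
y = √269 (y = √(192 + 77) = √269 ≈ 16.401)
N(F) = -7*F
y + n(v(5), -9)*N(5) = √269 - (-63)*5 = √269 - 9*(-35) = √269 + 315 = 315 + √269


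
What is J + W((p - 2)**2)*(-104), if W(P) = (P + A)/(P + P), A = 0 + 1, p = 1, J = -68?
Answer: -172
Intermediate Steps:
A = 1
W(P) = (1 + P)/(2*P) (W(P) = (P + 1)/(P + P) = (1 + P)/((2*P)) = (1 + P)*(1/(2*P)) = (1 + P)/(2*P))
J + W((p - 2)**2)*(-104) = -68 + ((1 + (1 - 2)**2)/(2*((1 - 2)**2)))*(-104) = -68 + ((1 + (-1)**2)/(2*((-1)**2)))*(-104) = -68 + ((1/2)*(1 + 1)/1)*(-104) = -68 + ((1/2)*1*2)*(-104) = -68 + 1*(-104) = -68 - 104 = -172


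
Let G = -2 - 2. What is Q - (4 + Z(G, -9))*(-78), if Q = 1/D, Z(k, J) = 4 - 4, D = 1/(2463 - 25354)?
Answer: -22579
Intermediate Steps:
D = -1/22891 (D = 1/(-22891) = -1/22891 ≈ -4.3685e-5)
G = -4
Z(k, J) = 0
Q = -22891 (Q = 1/(-1/22891) = -22891)
Q - (4 + Z(G, -9))*(-78) = -22891 - (4 + 0)*(-78) = -22891 - 4*(-78) = -22891 - 1*(-312) = -22891 + 312 = -22579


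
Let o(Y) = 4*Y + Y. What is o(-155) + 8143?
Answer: 7368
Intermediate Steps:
o(Y) = 5*Y
o(-155) + 8143 = 5*(-155) + 8143 = -775 + 8143 = 7368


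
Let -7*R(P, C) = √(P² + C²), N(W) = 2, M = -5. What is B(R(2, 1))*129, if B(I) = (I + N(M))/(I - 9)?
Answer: -114423/3964 + 9933*√5/3964 ≈ -23.262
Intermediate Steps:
R(P, C) = -√(C² + P²)/7 (R(P, C) = -√(P² + C²)/7 = -√(C² + P²)/7)
B(I) = (2 + I)/(-9 + I) (B(I) = (I + 2)/(I - 9) = (2 + I)/(-9 + I))
B(R(2, 1))*129 = ((2 - √(1² + 2²)/7)/(-9 - √(1² + 2²)/7))*129 = ((2 - √(1 + 4)/7)/(-9 - √(1 + 4)/7))*129 = ((2 - √5/7)/(-9 - √5/7))*129 = 129*(2 - √5/7)/(-9 - √5/7)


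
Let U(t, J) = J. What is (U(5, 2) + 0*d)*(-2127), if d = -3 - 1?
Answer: -4254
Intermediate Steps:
d = -4
(U(5, 2) + 0*d)*(-2127) = (2 + 0*(-4))*(-2127) = (2 + 0)*(-2127) = 2*(-2127) = -4254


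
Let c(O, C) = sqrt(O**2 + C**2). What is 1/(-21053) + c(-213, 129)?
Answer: -1/21053 + 3*sqrt(6890) ≈ 249.02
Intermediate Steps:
c(O, C) = sqrt(C**2 + O**2)
1/(-21053) + c(-213, 129) = 1/(-21053) + sqrt(129**2 + (-213)**2) = -1/21053 + sqrt(16641 + 45369) = -1/21053 + sqrt(62010) = -1/21053 + 3*sqrt(6890)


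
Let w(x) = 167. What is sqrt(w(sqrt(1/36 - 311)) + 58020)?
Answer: sqrt(58187) ≈ 241.22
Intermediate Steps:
sqrt(w(sqrt(1/36 - 311)) + 58020) = sqrt(167 + 58020) = sqrt(58187)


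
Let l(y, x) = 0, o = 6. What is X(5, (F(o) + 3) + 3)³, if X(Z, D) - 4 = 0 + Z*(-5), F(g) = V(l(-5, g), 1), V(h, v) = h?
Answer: -9261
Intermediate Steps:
F(g) = 0
X(Z, D) = 4 - 5*Z (X(Z, D) = 4 + (0 + Z*(-5)) = 4 + (0 - 5*Z) = 4 - 5*Z)
X(5, (F(o) + 3) + 3)³ = (4 - 5*5)³ = (4 - 25)³ = (-21)³ = -9261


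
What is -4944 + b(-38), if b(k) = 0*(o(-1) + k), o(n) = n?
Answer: -4944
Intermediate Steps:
b(k) = 0 (b(k) = 0*(-1 + k) = 0)
-4944 + b(-38) = -4944 + 0 = -4944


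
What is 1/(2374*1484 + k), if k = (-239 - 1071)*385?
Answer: 1/3018666 ≈ 3.3127e-7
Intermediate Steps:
k = -504350 (k = -1310*385 = -504350)
1/(2374*1484 + k) = 1/(2374*1484 - 504350) = 1/(3523016 - 504350) = 1/3018666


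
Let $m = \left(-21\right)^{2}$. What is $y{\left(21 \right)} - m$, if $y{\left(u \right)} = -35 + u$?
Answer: $-455$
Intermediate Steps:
$m = 441$
$y{\left(21 \right)} - m = \left(-35 + 21\right) - 441 = -14 - 441 = -455$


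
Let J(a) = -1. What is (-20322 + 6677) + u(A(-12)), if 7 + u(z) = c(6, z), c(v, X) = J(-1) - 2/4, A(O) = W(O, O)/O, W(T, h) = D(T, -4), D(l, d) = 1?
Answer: -27307/2 ≈ -13654.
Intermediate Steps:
W(T, h) = 1
A(O) = 1/O
c(v, X) = -3/2 (c(v, X) = -1 - 2/4 = -1 - 1*½ = -1 - ½ = -3/2)
u(z) = -17/2 (u(z) = -7 - 3/2 = -17/2)
(-20322 + 6677) + u(A(-12)) = (-20322 + 6677) - 17/2 = -13645 - 17/2 = -27307/2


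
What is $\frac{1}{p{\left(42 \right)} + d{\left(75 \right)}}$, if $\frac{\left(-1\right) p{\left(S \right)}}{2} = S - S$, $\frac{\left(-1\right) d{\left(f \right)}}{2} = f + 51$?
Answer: $- \frac{1}{252} \approx -0.0039683$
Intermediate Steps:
$d{\left(f \right)} = -102 - 2 f$ ($d{\left(f \right)} = - 2 \left(f + 51\right) = - 2 \left(51 + f\right) = -102 - 2 f$)
$p{\left(S \right)} = 0$ ($p{\left(S \right)} = - 2 \left(S - S\right) = \left(-2\right) 0 = 0$)
$\frac{1}{p{\left(42 \right)} + d{\left(75 \right)}} = \frac{1}{0 - 252} = \frac{1}{-252} = - \frac{1}{252}$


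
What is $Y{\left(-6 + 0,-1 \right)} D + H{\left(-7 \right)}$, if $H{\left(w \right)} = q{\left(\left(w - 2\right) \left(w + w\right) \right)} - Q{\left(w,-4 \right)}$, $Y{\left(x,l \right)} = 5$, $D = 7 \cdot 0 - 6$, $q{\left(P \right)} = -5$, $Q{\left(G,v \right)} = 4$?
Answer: $-39$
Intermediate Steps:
$D = -6$ ($D = 0 - 6 = -6$)
$H{\left(w \right)} = -9$ ($H{\left(w \right)} = -5 - 4 = -9$)
$Y{\left(-6 + 0,-1 \right)} D + H{\left(-7 \right)} = 5 \left(-6\right) - 9 = -30 - 9 = -39$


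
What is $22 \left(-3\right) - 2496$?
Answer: $-2562$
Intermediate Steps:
$22 \left(-3\right) - 2496 = -66 - 2496 = -2562$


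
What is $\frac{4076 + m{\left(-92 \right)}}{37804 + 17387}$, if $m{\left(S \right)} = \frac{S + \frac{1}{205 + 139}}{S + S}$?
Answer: $\frac{258026143}{3493369536} \approx 0.073862$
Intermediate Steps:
$m{\left(S \right)} = \frac{\frac{1}{344} + S}{2 S}$ ($m{\left(S \right)} = \frac{S + \frac{1}{344}}{2 S} = \left(S + \frac{1}{344}\right) \frac{1}{2 S} = \left(\frac{1}{344} + S\right) \frac{1}{2 S} = \frac{\frac{1}{344} + S}{2 S}$)
$\frac{4076 + m{\left(-92 \right)}}{37804 + 17387} = \frac{4076 + \frac{1 + 344 \left(-92\right)}{688 \left(-92\right)}}{37804 + 17387} = \frac{4076 + \frac{1}{688} \left(- \frac{1}{92}\right) \left(1 - 31648\right)}{55191} = \left(4076 + \frac{1}{688} \left(- \frac{1}{92}\right) \left(-31647\right)\right) \frac{1}{55191} = \left(4076 + \frac{31647}{63296}\right) \frac{1}{55191} = \frac{258026143}{63296} \cdot \frac{1}{55191} = \frac{258026143}{3493369536}$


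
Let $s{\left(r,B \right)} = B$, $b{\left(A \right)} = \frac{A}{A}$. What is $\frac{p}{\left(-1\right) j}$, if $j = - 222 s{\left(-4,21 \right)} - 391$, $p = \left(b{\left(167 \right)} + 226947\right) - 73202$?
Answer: $\frac{153746}{5053} \approx 30.427$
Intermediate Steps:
$b{\left(A \right)} = 1$
$p = 153746$ ($p = \left(1 + 226947\right) - 73202 = 226948 - 73202 = 153746$)
$j = -5053$ ($j = \left(-222\right) 21 - 391 = -4662 - 391 = -5053$)
$\frac{p}{\left(-1\right) j} = \frac{153746}{\left(-1\right) \left(-5053\right)} = \frac{153746}{5053}$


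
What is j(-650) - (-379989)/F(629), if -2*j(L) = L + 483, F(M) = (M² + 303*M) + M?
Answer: 32921699/391238 ≈ 84.147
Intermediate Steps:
F(M) = M² + 304*M
j(L) = -483/2 - L/2 (j(L) = -(L + 483)/2 = -(483 + L)/2 = -483/2 - L/2)
j(-650) - (-379989)/F(629) = (-483/2 - ½*(-650)) - (-379989)/(629*(304 + 629)) = (-483/2 + 325) - (-379989)/(629*933) = 167/2 - (-379989)/586857 = 167/2 - 1*(-126663/195619) = 167/2 + 126663/195619 = 32921699/391238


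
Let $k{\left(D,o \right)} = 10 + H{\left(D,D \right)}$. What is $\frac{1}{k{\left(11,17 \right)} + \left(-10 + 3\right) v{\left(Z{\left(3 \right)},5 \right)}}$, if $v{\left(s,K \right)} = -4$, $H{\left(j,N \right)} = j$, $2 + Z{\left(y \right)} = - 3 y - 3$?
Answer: $\frac{1}{49} \approx 0.020408$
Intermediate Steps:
$Z{\left(y \right)} = -5 - 3 y$ ($Z{\left(y \right)} = -2 - \left(3 + 3 y\right) = -5 - 3 y$)
$k{\left(D,o \right)} = 10 + D$
$\frac{1}{k{\left(11,17 \right)} + \left(-10 + 3\right) v{\left(Z{\left(3 \right)},5 \right)}} = \frac{1}{\left(10 + 11\right) + \left(-10 + 3\right) \left(-4\right)} = \frac{1}{21 - -28} = \frac{1}{21 + 28} = \frac{1}{49}$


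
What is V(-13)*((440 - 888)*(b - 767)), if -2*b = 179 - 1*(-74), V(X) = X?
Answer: -5203744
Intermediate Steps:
b = -253/2 (b = -(179 - 1*(-74))/2 = -(179 + 74)/2 = -½*253 = -253/2 ≈ -126.50)
V(-13)*((440 - 888)*(b - 767)) = -13*(440 - 888)*(-253/2 - 767) = -(-5824)*(-1787)/2 = -13*400288 = -5203744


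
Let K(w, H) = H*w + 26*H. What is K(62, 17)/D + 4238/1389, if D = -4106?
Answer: 7661642/2851617 ≈ 2.6868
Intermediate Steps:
K(w, H) = 26*H + H*w
K(62, 17)/D + 4238/1389 = (17*(26 + 62))/(-4106) + 4238/1389 = (17*88)*(-1/4106) + 4238*(1/1389) = 1496*(-1/4106) + 4238/1389 = -748/2053 + 4238/1389 = 7661642/2851617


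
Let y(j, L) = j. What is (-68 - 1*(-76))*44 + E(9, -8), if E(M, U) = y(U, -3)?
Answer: 344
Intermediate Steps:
E(M, U) = U
(-68 - 1*(-76))*44 + E(9, -8) = (-68 - 1*(-76))*44 - 8 = (-68 + 76)*44 - 8 = 8*44 - 8 = 352 - 8 = 344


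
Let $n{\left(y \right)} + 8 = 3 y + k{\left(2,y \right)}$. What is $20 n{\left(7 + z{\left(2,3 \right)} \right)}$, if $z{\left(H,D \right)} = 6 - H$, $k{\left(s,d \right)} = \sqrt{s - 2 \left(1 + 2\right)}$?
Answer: $500 + 40 i \approx 500.0 + 40.0 i$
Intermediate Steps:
$k{\left(s,d \right)} = \sqrt{-6 + s}$ ($k{\left(s,d \right)} = \sqrt{s - 6} = \sqrt{-6 + s}$)
$n{\left(y \right)} = -8 + 2 i + 3 y$ ($n{\left(y \right)} = -8 + \left(3 y + \sqrt{-6 + 2}\right) = -8 + \left(3 y + \sqrt{-4}\right) = -8 + \left(3 y + 2 i\right) = -8 + \left(2 i + 3 y\right) = -8 + 2 i + 3 y$)
$20 n{\left(7 + z{\left(2,3 \right)} \right)} = 20 \left(-8 + 2 i + 3 \left(7 + \left(6 - 2\right)\right)\right) = 20 \left(-8 + 2 i + 3 \left(7 + 4\right)\right) = 20 \left(-8 + 2 i + 3 \cdot 11\right) = 20 \left(-8 + 2 i + 33\right) = 20 \left(25 + 2 i\right) = 500 + 40 i$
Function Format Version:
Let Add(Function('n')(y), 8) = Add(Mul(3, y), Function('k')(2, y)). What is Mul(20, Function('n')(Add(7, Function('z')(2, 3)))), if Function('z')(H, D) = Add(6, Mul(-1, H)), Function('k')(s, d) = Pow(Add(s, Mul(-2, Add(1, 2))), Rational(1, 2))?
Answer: Add(500, Mul(40, I)) ≈ Add(500.00, Mul(40.000, I))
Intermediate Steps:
Function('k')(s, d) = Pow(Add(-6, s), Rational(1, 2)) (Function('k')(s, d) = Pow(Add(s, Mul(-2, 3)), Rational(1, 2)) = Pow(Add(s, -6), Rational(1, 2)) = Pow(Add(-6, s), Rational(1, 2)))
Function('n')(y) = Add(-8, Mul(2, I), Mul(3, y)) (Function('n')(y) = Add(-8, Add(Mul(3, y), Pow(Add(-6, 2), Rational(1, 2)))) = Add(-8, Add(Mul(3, y), Pow(-4, Rational(1, 2)))) = Add(-8, Add(Mul(3, y), Mul(2, I))) = Add(-8, Add(Mul(2, I), Mul(3, y))) = Add(-8, Mul(2, I), Mul(3, y)))
Mul(20, Function('n')(Add(7, Function('z')(2, 3)))) = Mul(20, Add(-8, Mul(2, I), Mul(3, Add(7, Add(6, Mul(-1, 2)))))) = Mul(20, Add(-8, Mul(2, I), Mul(3, Add(7, Add(6, -2))))) = Mul(20, Add(-8, Mul(2, I), Mul(3, Add(7, 4)))) = Mul(20, Add(-8, Mul(2, I), Mul(3, 11))) = Mul(20, Add(-8, Mul(2, I), 33)) = Mul(20, Add(25, Mul(2, I))) = Add(500, Mul(40, I))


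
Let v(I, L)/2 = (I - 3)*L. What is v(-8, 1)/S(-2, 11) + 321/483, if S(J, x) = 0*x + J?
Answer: 1878/161 ≈ 11.665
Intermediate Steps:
S(J, x) = J (S(J, x) = 0 + J = J)
v(I, L) = 2*L*(-3 + I) (v(I, L) = 2*((I - 3)*L) = 2*((-3 + I)*L) = 2*(L*(-3 + I)) = 2*L*(-3 + I))
v(-8, 1)/S(-2, 11) + 321/483 = (2*1*(-3 - 8))/(-2) + 321/483 = (2*1*(-11))*(-½) + 321*(1/483) = -22*(-½) + 107/161 = 11 + 107/161 = 1878/161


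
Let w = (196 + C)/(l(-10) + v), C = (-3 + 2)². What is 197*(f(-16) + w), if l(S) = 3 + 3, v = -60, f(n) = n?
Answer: -209017/54 ≈ -3870.7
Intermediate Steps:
C = 1 (C = (-1)² = 1)
l(S) = 6
w = -197/54 (w = (196 + 1)/(6 - 60) = 197/(-54) = 197*(-1/54) = -197/54 ≈ -3.6481)
197*(f(-16) + w) = 197*(-16 - 197/54) = 197*(-1061/54) = -209017/54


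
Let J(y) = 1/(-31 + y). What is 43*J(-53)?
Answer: -43/84 ≈ -0.51190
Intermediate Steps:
43*J(-53) = 43/(-31 - 53) = 43/(-84) = 43*(-1/84) = -43/84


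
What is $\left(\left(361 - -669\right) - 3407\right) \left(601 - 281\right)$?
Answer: $-760640$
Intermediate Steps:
$\left(\left(361 - -669\right) - 3407\right) \left(601 - 281\right) = \left(\left(361 + 669\right) - 3407\right) 320 = \left(1030 - 3407\right) 320 = \left(-2377\right) 320 = -760640$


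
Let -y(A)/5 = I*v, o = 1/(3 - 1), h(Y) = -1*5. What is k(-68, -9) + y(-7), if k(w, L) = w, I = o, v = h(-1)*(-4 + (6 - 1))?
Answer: -111/2 ≈ -55.500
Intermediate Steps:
h(Y) = -5
v = -5 (v = -5*(-4 + (6 - 1)) = -5*(-4 + 5) = -5*1 = -5)
o = ½ (o = 1/2 = ½ ≈ 0.50000)
I = ½ ≈ 0.50000
y(A) = 25/2 (y(A) = -5*(-5)/2 = -5*(-5/2) = 25/2)
k(-68, -9) + y(-7) = -68 + 25/2 = -111/2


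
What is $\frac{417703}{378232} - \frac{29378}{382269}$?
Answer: $\frac{148563208411}{144586368408} \approx 1.0275$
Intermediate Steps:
$\frac{417703}{378232} - \frac{29378}{382269} = \frac{148563208411}{144586368408}$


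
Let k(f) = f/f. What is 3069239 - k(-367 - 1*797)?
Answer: 3069238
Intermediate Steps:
k(f) = 1
3069239 - k(-367 - 1*797) = 3069239 - 1*1 = 3069239 - 1 = 3069238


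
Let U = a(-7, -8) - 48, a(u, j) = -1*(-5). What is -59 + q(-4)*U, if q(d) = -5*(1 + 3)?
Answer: 801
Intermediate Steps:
a(u, j) = 5
q(d) = -20 (q(d) = -5*4 = -20)
U = -43 (U = 5 - 48 = -43)
-59 + q(-4)*U = -59 - 20*(-43) = -59 + 860 = 801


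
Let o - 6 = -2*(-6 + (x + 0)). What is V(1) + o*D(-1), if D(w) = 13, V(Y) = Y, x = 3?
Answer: 157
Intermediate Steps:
o = 12 (o = 6 - 2*(-6 + (3 + 0)) = 6 - 2*(-6 + 3) = 6 - 2*(-3) = 6 + 6 = 12)
V(1) + o*D(-1) = 1 + 12*13 = 1 + 156 = 157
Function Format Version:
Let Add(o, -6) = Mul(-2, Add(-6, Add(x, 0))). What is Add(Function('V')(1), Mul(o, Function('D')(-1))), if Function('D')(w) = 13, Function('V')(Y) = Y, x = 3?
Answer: 157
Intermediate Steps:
o = 12 (o = Add(6, Mul(-2, Add(-6, Add(3, 0)))) = Add(6, Mul(-2, Add(-6, 3))) = Add(6, Mul(-2, -3)) = Add(6, 6) = 12)
Add(Function('V')(1), Mul(o, Function('D')(-1))) = Add(1, Mul(12, 13)) = Add(1, 156) = 157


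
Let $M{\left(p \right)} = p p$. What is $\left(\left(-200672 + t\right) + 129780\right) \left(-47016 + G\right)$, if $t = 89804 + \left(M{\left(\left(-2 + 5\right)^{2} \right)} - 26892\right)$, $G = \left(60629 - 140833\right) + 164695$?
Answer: $-296015025$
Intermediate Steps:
$G = 84491$ ($G = -80204 + 164695 = 84491$)
$M{\left(p \right)} = p^{2}$
$t = 62993$ ($t = 89804 + \left(\left(\left(-2 + 5\right)^{2}\right)^{2} - 26892\right) = 89804 - \left(26892 - \left(3^{2}\right)^{2}\right) = 89804 - \left(26892 - 9^{2}\right) = 89804 + \left(81 - 26892\right) = 89804 - 26811 = 62993$)
$\left(\left(-200672 + t\right) + 129780\right) \left(-47016 + G\right) = \left(\left(-200672 + 62993\right) + 129780\right) \left(-47016 + 84491\right) = \left(-137679 + 129780\right) 37475 = \left(-7899\right) 37475 = -296015025$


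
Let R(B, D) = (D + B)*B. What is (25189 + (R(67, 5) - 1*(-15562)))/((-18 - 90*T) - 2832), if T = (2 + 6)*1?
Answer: -9115/714 ≈ -12.766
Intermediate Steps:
T = 8 (T = 8*1 = 8)
R(B, D) = B*(B + D) (R(B, D) = (B + D)*B = B*(B + D))
(25189 + (R(67, 5) - 1*(-15562)))/((-18 - 90*T) - 2832) = (25189 + (67*(67 + 5) - 1*(-15562)))/((-18 - 90*8) - 2832) = (25189 + (67*72 + 15562))/((-18 - 720) - 2832) = (25189 + (4824 + 15562))/(-738 - 2832) = (25189 + 20386)/(-3570) = 45575*(-1/3570) = -9115/714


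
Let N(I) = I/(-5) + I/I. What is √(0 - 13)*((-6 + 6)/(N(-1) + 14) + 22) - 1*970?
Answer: -970 + 22*I*√13 ≈ -970.0 + 79.322*I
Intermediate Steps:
N(I) = 1 - I/5 (N(I) = I*(-⅕) + 1 = -I/5 + 1 = 1 - I/5)
√(0 - 13)*((-6 + 6)/(N(-1) + 14) + 22) - 1*970 = √(0 - 13)*((-6 + 6)/((1 - ⅕*(-1)) + 14) + 22) - 1*970 = √(-13)*(0/((1 + ⅕) + 14) + 22) - 970 = (I*√13)*(0/(6/5 + 14) + 22) - 970 = (I*√13)*(0/(76/5) + 22) - 970 = (I*√13)*(0*(5/76) + 22) - 970 = (I*√13)*(0 + 22) - 970 = (I*√13)*22 - 970 = 22*I*√13 - 970 = -970 + 22*I*√13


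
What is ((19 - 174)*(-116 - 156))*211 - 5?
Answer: 8895755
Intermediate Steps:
((19 - 174)*(-116 - 156))*211 - 5 = -155*(-272)*211 - 5 = 42160*211 - 5 = 8895760 - 5 = 8895755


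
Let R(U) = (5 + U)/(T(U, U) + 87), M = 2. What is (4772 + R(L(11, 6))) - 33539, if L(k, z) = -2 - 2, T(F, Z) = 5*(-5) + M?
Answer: -1841087/64 ≈ -28767.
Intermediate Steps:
T(F, Z) = -23 (T(F, Z) = 5*(-5) + 2 = -25 + 2 = -23)
L(k, z) = -4
R(U) = 5/64 + U/64 (R(U) = (5 + U)/(-23 + 87) = (5 + U)/64 = (5 + U)*(1/64) = 5/64 + U/64)
(4772 + R(L(11, 6))) - 33539 = (4772 + (5/64 + (1/64)*(-4))) - 33539 = (4772 + (5/64 - 1/16)) - 33539 = (4772 + 1/64) - 33539 = 305409/64 - 33539 = -1841087/64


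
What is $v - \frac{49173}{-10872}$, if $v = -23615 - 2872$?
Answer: $- \frac{95972497}{3624} \approx -26482.0$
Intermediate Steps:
$v = -26487$
$v - \frac{49173}{-10872} = -26487 - \frac{49173}{-10872} = -26487 - - \frac{16391}{3624} = -26487 + \frac{16391}{3624} = - \frac{95972497}{3624}$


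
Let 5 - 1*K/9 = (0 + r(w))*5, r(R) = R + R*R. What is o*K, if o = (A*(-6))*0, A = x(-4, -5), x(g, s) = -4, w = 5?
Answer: 0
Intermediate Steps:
r(R) = R + R²
A = -4
K = -1305 (K = 45 - 9*(0 + 5*(1 + 5))*5 = 45 - 9*(0 + 5*6)*5 = 45 - 9*(0 + 30)*5 = 45 - 270*5 = 45 - 9*150 = 45 - 1350 = -1305)
o = 0 (o = -4*(-6)*0 = 24*0 = 0)
o*K = 0*(-1305) = 0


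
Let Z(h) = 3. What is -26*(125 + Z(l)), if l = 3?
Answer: -3328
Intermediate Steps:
-26*(125 + Z(l)) = -26*(125 + 3) = -26*128 = -3328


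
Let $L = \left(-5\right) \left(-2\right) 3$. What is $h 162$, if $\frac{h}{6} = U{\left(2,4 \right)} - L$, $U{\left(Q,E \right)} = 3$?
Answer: $-26244$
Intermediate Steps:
$L = 30$ ($L = 10 \cdot 3 = 30$)
$h = -162$ ($h = 6 \left(3 - 30\right) = 6 \left(-27\right) = -162$)
$h 162 = \left(-162\right) 162 = -26244$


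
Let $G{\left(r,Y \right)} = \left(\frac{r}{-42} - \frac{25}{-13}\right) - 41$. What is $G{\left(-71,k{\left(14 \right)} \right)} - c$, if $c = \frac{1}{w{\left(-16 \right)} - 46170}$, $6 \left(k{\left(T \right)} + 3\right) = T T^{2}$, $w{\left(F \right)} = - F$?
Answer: $- \frac{235535264}{6300021} \approx -37.386$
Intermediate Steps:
$k{\left(T \right)} = -3 + \frac{T^{3}}{6}$ ($k{\left(T \right)} = -3 + \frac{T T^{2}}{6} = -3 + \frac{T^{3}}{6}$)
$G{\left(r,Y \right)} = - \frac{508}{13} - \frac{r}{42}$ ($G{\left(r,Y \right)} = \left(r \left(- \frac{1}{42}\right) - - \frac{25}{13}\right) - 41 = \left(- \frac{r}{42} + \frac{25}{13}\right) - 41 = \left(\frac{25}{13} - \frac{r}{42}\right) - 41 = - \frac{508}{13} - \frac{r}{42}$)
$c = - \frac{1}{46154}$ ($c = \frac{1}{\left(-1\right) \left(-16\right) - 46170} = \frac{1}{16 - 46170} = \frac{1}{-46154} = - \frac{1}{46154} \approx -2.1667 \cdot 10^{-5}$)
$G{\left(-71,k{\left(14 \right)} \right)} - c = \left(- \frac{508}{13} - - \frac{71}{42}\right) - - \frac{1}{46154} = \left(- \frac{508}{13} + \frac{71}{42}\right) + \frac{1}{46154} = - \frac{20413}{546} + \frac{1}{46154} = - \frac{235535264}{6300021}$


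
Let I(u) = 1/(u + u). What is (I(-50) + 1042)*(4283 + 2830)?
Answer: 741167487/100 ≈ 7.4117e+6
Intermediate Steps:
I(u) = 1/(2*u)
(I(-50) + 1042)*(4283 + 2830) = ((½)/(-50) + 1042)*(4283 + 2830) = ((½)*(-1/50) + 1042)*7113 = (-1/100 + 1042)*7113 = (104199/100)*7113 = 741167487/100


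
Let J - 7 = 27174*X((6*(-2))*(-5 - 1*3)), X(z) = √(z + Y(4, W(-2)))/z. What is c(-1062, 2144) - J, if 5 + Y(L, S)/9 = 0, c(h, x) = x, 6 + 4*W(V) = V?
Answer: 2137 - 4529*√51/16 ≈ 115.53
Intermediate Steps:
W(V) = -3/2 + V/4
Y(L, S) = -45 (Y(L, S) = -45 + 9*0 = -45 + 0 = -45)
X(z) = √(-45 + z)/z (X(z) = √(z - 45)/z = √(-45 + z)/z)
J = 7 + 4529*√51/16 (J = 7 + 27174*(√(-45 + (6*(-2))*(-5 - 1*3))/(((6*(-2))*(-5 - 1*3)))) = 7 + 27174*(√(-45 - 12*(-5 - 3))/((-12*(-5 - 3)))) = 7 + 27174*(√(-45 - 12*(-8))/((-12*(-8)))) = 7 + 27174*(√(-45 + 96)/96) = 7 + 27174*(√51/96) = 7 + 4529*√51/16 ≈ 2028.5)
c(-1062, 2144) - J = 2144 - (7 + 4529*√51/16) = 2144 + (-7 - 4529*√51/16) = 2137 - 4529*√51/16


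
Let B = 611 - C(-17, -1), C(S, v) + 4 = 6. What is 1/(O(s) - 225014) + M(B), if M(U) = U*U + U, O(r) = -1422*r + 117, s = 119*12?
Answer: 837900524369/2255513 ≈ 3.7149e+5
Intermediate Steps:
s = 1428
C(S, v) = 2 (C(S, v) = -4 + 6 = 2)
O(r) = 117 - 1422*r
B = 609 (B = 611 - 1*2 = 611 - 2 = 609)
M(U) = U + U**2 (M(U) = U**2 + U = U + U**2)
1/(O(s) - 225014) + M(B) = 1/((117 - 1422*1428) - 225014) + 609*(1 + 609) = 1/((117 - 2030616) - 225014) + 609*610 = 1/(-2030499 - 225014) + 371490 = 1/(-2255513) + 371490 = -1/2255513 + 371490 = 837900524369/2255513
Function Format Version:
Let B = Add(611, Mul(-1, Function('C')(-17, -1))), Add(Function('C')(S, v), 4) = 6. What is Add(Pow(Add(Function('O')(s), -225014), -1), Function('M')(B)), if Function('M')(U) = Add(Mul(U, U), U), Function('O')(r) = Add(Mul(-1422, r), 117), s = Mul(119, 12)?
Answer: Rational(837900524369, 2255513) ≈ 3.7149e+5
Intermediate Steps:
s = 1428
Function('C')(S, v) = 2 (Function('C')(S, v) = Add(-4, 6) = 2)
Function('O')(r) = Add(117, Mul(-1422, r))
B = 609 (B = Add(611, Mul(-1, 2)) = Add(611, -2) = 609)
Function('M')(U) = Add(U, Pow(U, 2)) (Function('M')(U) = Add(Pow(U, 2), U) = Add(U, Pow(U, 2)))
Add(Pow(Add(Function('O')(s), -225014), -1), Function('M')(B)) = Add(Pow(Add(Add(117, Mul(-1422, 1428)), -225014), -1), Mul(609, Add(1, 609))) = Add(Pow(Add(Add(117, -2030616), -225014), -1), Mul(609, 610)) = Add(Pow(Add(-2030499, -225014), -1), 371490) = Add(Pow(-2255513, -1), 371490) = Add(Rational(-1, 2255513), 371490) = Rational(837900524369, 2255513)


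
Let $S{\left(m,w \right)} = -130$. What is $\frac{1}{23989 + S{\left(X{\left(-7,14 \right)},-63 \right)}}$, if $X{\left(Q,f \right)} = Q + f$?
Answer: $\frac{1}{23859} \approx 4.1913 \cdot 10^{-5}$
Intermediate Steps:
$\frac{1}{23989 + S{\left(X{\left(-7,14 \right)},-63 \right)}} = \frac{1}{23989 - 130} = \frac{1}{23859}$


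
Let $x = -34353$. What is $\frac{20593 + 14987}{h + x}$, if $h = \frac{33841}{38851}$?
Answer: $- \frac{691159290}{667307281} \approx -1.0357$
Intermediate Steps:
$h = \frac{33841}{38851}$ ($h = 33841 \cdot \frac{1}{38851} = \frac{33841}{38851} \approx 0.87105$)
$\frac{20593 + 14987}{h + x} = \frac{20593 + 14987}{\frac{33841}{38851} - 34353} = \frac{35580}{- \frac{1334614562}{38851}} = 35580 \left(- \frac{38851}{1334614562}\right) = - \frac{691159290}{667307281}$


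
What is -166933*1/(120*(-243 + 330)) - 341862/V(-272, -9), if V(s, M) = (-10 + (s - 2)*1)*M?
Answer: -110992223/741240 ≈ -149.74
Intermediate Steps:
V(s, M) = M*(-12 + s) (V(s, M) = (-10 + (-2 + s)*1)*M = (-10 + (-2 + s))*M = (-12 + s)*M = M*(-12 + s))
-166933*1/(120*(-243 + 330)) - 341862/V(-272, -9) = -166933*1/(120*(-243 + 330)) - 341862*(-1/(9*(-12 - 272))) = -166933/(87*120) - 341862/((-9*(-284))) = -166933/10440 - 341862/2556 = -166933*1/10440 - 341862*1/2556 = -166933/10440 - 56977/426 = -110992223/741240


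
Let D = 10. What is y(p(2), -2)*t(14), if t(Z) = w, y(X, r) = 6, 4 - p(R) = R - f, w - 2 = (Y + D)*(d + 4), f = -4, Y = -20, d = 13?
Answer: -1008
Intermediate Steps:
w = -168 (w = 2 + (-20 + 10)*(13 + 4) = 2 - 10*17 = 2 - 170 = -168)
p(R) = -R (p(R) = 4 - (R - 1*(-4)) = 4 - (R + 4) = 4 - (4 + R) = 4 + (-4 - R) = -R)
t(Z) = -168
y(p(2), -2)*t(14) = 6*(-168) = -1008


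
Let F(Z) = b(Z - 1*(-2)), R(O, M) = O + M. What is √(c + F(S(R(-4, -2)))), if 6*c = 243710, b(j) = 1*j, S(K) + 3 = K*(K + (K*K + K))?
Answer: 2*√91065/3 ≈ 201.18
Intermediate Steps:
R(O, M) = M + O
S(K) = -3 + K*(K² + 2*K) (S(K) = -3 + K*(K + (K*K + K)) = -3 + K*(K + (K² + K)) = -3 + K*(K + (K + K²)) = -3 + K*(K² + 2*K))
b(j) = j
c = 121855/3 (c = (⅙)*243710 = 121855/3 ≈ 40618.)
F(Z) = 2 + Z (F(Z) = Z - 1*(-2) = Z + 2 = 2 + Z)
√(c + F(S(R(-4, -2)))) = √(121855/3 + (2 + (-3 + (-2 - 4)³ + 2*(-2 - 4)²))) = √(121855/3 + (2 + (-3 + (-6)³ + 2*(-6)²))) = √(121855/3 + (2 + (-3 - 216 + 2*36))) = √(121855/3 + (2 + (-3 - 216 + 72))) = √(121855/3 + (2 - 147)) = √(121855/3 - 145) = √(121420/3) = 2*√91065/3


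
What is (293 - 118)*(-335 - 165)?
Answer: -87500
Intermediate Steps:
(293 - 118)*(-335 - 165) = 175*(-500) = -87500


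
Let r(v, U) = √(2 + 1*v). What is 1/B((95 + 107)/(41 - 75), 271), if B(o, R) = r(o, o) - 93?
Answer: -1581/147100 - I*√1139/147100 ≈ -0.010748 - 0.00022943*I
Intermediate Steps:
r(v, U) = √(2 + v)
B(o, R) = -93 + √(2 + o) (B(o, R) = √(2 + o) - 93 = -93 + √(2 + o))
1/B((95 + 107)/(41 - 75), 271) = 1/(-93 + √(2 + (95 + 107)/(41 - 75))) = 1/(-93 + √(2 + 202/(-34))) = 1/(-93 + √(2 + 202*(-1/34))) = 1/(-93 + √(2 - 101/17)) = 1/(-93 + √(-67/17)) = 1/(-93 + I*√1139/17)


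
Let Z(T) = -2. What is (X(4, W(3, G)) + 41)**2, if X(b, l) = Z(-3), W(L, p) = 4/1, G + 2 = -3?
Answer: 1521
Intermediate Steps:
G = -5 (G = -2 - 3 = -5)
W(L, p) = 4 (W(L, p) = 4*1 = 4)
X(b, l) = -2
(X(4, W(3, G)) + 41)**2 = (-2 + 41)**2 = 39**2 = 1521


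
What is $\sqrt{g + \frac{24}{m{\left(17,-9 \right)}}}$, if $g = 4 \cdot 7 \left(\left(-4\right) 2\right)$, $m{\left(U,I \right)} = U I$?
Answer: $\frac{2 i \sqrt{145758}}{51} \approx 14.972 i$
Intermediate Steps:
$m{\left(U,I \right)} = I U$
$g = -224$ ($g = 28 \left(-8\right) = -224$)
$\sqrt{g + \frac{24}{m{\left(17,-9 \right)}}} = \sqrt{-224 + \frac{24}{\left(-9\right) 17}} = \sqrt{-224 + \frac{24}{-153}} = \sqrt{-224 + 24 \left(- \frac{1}{153}\right)} = \sqrt{-224 - \frac{8}{51}} = \sqrt{- \frac{11432}{51}} = \frac{2 i \sqrt{145758}}{51}$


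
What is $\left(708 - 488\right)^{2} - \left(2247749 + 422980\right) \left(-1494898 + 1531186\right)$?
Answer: $-96915365552$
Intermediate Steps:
$\left(708 - 488\right)^{2} - \left(2247749 + 422980\right) \left(-1494898 + 1531186\right) = 220^{2} - 2670729 \cdot 36288 = 48400 - 96915413952 = -96915365552$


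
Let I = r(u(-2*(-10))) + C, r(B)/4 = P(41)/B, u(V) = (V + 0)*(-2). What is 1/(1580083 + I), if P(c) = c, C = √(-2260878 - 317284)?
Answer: 158007890/249665190838721 - 100*I*√2578162/249665190838721 ≈ 6.3288e-7 - 6.4313e-10*I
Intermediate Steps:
C = I*√2578162 (C = √(-2578162) = I*√2578162 ≈ 1605.7*I)
u(V) = -2*V (u(V) = V*(-2) = -2*V)
r(B) = 164/B (r(B) = 4*(41/B) = 164/B)
I = -41/10 + I*√2578162 (I = 164/((-(-4)*(-10))) + I*√2578162 = 164/((-2*20)) + I*√2578162 = 164/(-40) + I*√2578162 = 164*(-1/40) + I*√2578162 = -41/10 + I*√2578162 ≈ -4.1 + 1605.7*I)
1/(1580083 + I) = 1/(1580083 + (-41/10 + I*√2578162)) = 1/(15800789/10 + I*√2578162)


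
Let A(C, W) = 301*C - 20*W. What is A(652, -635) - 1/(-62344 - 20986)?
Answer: 17411970161/83330 ≈ 2.0895e+5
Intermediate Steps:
A(C, W) = -20*W + 301*C
A(652, -635) - 1/(-62344 - 20986) = (-20*(-635) + 301*652) - 1/(-62344 - 20986) = (12700 + 196252) - 1/(-83330) = 208952 - 1*(-1/83330) = 208952 + 1/83330 = 17411970161/83330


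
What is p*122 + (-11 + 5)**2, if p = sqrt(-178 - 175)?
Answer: 36 + 122*I*sqrt(353) ≈ 36.0 + 2292.2*I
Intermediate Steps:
p = I*sqrt(353) (p = sqrt(-353) = I*sqrt(353) ≈ 18.788*I)
p*122 + (-11 + 5)**2 = (I*sqrt(353))*122 + (-11 + 5)**2 = 122*I*sqrt(353) + (-6)**2 = 122*I*sqrt(353) + 36 = 36 + 122*I*sqrt(353)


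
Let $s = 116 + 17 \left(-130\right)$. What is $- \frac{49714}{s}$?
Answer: $\frac{24857}{1047} \approx 23.741$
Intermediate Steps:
$s = -2094$ ($s = 116 - 2210 = -2094$)
$- \frac{49714}{s} = - \frac{49714}{-2094} = \left(-49714\right) \left(- \frac{1}{2094}\right) = \frac{24857}{1047}$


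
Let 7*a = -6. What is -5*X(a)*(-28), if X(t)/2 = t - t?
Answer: 0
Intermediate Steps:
a = -6/7 (a = (⅐)*(-6) = -6/7 ≈ -0.85714)
X(t) = 0 (X(t) = 2*(t - t) = 2*0 = 0)
-5*X(a)*(-28) = -5*0*(-28) = 0*(-28) = 0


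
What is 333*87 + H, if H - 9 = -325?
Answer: 28655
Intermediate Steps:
H = -316 (H = 9 - 325 = -316)
333*87 + H = 333*87 - 316 = 28971 - 316 = 28655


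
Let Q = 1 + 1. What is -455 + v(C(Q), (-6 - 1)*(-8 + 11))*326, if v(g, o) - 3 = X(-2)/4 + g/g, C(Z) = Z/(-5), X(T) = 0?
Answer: 849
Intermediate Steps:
Q = 2
C(Z) = -Z/5 (C(Z) = Z*(-⅕) = -Z/5)
v(g, o) = 4 (v(g, o) = 3 + (0/4 + g/g) = 3 + (0*(¼) + 1) = 3 + (0 + 1) = 3 + 1 = 4)
-455 + v(C(Q), (-6 - 1)*(-8 + 11))*326 = -455 + 4*326 = -455 + 1304 = 849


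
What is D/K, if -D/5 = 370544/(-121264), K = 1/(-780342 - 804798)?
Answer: -183551286300/7579 ≈ -2.4218e+7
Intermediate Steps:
K = -1/1585140 (K = 1/(-1585140) = -1/1585140 ≈ -6.3086e-7)
D = 115795/7579 (D = -1852720/(-121264) = -1852720*(-1)/121264 = -5*(-23159/7579) = 115795/7579 ≈ 15.278)
D/K = 115795/(7579*(-1/1585140)) = (115795/7579)*(-1585140) = -183551286300/7579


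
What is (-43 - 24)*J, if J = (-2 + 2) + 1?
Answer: -67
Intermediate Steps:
J = 1 (J = 0 + 1 = 1)
(-43 - 24)*J = (-43 - 24)*1 = -67*1 = -67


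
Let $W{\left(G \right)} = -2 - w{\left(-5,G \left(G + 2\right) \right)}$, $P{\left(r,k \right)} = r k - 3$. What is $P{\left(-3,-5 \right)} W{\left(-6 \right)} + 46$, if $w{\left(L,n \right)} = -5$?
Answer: $82$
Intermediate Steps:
$P{\left(r,k \right)} = -3 + k r$ ($P{\left(r,k \right)} = k r - 3 = -3 + k r$)
$W{\left(G \right)} = 3$ ($W{\left(G \right)} = -2 - -5 = -2 + 5 = 3$)
$P{\left(-3,-5 \right)} W{\left(-6 \right)} + 46 = \left(-3 - -15\right) 3 + 46 = \left(-3 + 15\right) 3 + 46 = 12 \cdot 3 + 46 = 36 + 46 = 82$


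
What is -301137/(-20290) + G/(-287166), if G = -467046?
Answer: 15992111847/971099690 ≈ 16.468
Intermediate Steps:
-301137/(-20290) + G/(-287166) = -301137/(-20290) - 467046/(-287166) = -301137*(-1/20290) - 467046*(-1/287166) = 301137/20290 + 77841/47861 = 15992111847/971099690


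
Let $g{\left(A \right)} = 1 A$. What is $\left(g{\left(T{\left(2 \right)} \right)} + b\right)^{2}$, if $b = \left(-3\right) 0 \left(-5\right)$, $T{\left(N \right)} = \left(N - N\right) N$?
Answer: $0$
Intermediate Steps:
$T{\left(N \right)} = 0$ ($T{\left(N \right)} = 0 N = 0$)
$b = 0$ ($b = 0 \left(-5\right) = 0$)
$g{\left(A \right)} = A$
$\left(g{\left(T{\left(2 \right)} \right)} + b\right)^{2} = \left(0 + 0\right)^{2} = 0^{2} = 0$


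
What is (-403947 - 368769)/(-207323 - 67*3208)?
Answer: 257572/140753 ≈ 1.8300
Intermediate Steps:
(-403947 - 368769)/(-207323 - 67*3208) = -772716/(-207323 - 214936) = -772716/(-422259) = -772716*(-1/422259) = 257572/140753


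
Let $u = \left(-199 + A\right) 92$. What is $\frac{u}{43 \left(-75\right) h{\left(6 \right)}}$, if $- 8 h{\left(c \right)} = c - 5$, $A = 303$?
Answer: $\frac{76544}{3225} \approx 23.735$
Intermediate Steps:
$u = 9568$ ($u = \left(-199 + 303\right) 92 = 104 \cdot 92 = 9568$)
$h{\left(c \right)} = \frac{5}{8} - \frac{c}{8}$ ($h{\left(c \right)} = - \frac{c - 5}{8} = - \frac{-5 + c}{8} = \frac{5}{8} - \frac{c}{8}$)
$\frac{u}{43 \left(-75\right) h{\left(6 \right)}} = \frac{9568}{43 \left(-75\right) \left(\frac{5}{8} - \frac{3}{4}\right)} = \frac{9568}{\left(-3225\right) \left(\frac{5}{8} - \frac{3}{4}\right)} = \frac{9568}{\left(-3225\right) \left(- \frac{1}{8}\right)} = \frac{9568}{\frac{3225}{8}} = 9568 \cdot \frac{8}{3225} = \frac{76544}{3225}$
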